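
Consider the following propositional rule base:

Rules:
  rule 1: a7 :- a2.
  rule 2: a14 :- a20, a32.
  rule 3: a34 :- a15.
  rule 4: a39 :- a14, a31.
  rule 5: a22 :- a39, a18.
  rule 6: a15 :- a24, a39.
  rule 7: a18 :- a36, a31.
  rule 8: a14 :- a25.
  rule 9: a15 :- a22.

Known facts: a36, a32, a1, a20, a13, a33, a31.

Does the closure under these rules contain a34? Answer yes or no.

yes

[1] rule 2 [a14 :- a20, a32.]; rule 7 [a18 :- a36, a31.]. ⇒ new: a14, a18.
[2] rule 4 [a39 :- a14, a31.]. ⇒ new: a39.
[3] rule 5 [a22 :- a39, a18.]. ⇒ new: a22.
[4] rule 9 [a15 :- a22.]. ⇒ new: a15.
[5] rule 3 [a34 :- a15.]. ⇒ new: a34.
a34 appears in round 5, so it is derivable.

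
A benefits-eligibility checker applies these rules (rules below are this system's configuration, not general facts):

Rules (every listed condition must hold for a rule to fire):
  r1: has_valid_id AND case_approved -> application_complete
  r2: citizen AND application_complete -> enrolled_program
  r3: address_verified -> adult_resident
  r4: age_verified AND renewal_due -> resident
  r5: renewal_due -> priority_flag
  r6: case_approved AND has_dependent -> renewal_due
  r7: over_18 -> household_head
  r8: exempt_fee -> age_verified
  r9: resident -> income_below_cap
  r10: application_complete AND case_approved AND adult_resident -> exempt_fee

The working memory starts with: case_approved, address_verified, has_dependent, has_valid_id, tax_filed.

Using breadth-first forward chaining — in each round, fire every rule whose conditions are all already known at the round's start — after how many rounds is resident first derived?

Round 1: r1 [has_valid_id AND case_approved -> application_complete]; r3 [address_verified -> adult_resident]; r6 [case_approved AND has_dependent -> renewal_due]. New: application_complete, adult_resident, renewal_due.
Round 2: r5 [renewal_due -> priority_flag]; r10 [application_complete AND case_approved AND adult_resident -> exempt_fee]. New: priority_flag, exempt_fee.
Round 3: r8 [exempt_fee -> age_verified]. New: age_verified.
Round 4: r4 [age_verified AND renewal_due -> resident]. New: resident.
resident first appears in round 4.

4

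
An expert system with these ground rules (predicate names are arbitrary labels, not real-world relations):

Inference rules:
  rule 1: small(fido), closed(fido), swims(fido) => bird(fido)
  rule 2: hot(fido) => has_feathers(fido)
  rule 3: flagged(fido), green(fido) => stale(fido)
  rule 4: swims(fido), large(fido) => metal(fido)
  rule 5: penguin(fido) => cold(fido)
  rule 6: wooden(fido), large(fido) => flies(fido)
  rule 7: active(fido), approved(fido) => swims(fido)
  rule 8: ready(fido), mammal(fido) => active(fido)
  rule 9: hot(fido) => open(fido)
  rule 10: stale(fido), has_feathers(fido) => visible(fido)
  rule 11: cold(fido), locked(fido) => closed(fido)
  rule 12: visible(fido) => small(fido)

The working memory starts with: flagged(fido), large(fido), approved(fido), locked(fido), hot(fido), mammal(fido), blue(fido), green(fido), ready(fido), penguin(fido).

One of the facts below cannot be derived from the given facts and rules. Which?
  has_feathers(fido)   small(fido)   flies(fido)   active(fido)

flies(fido)

Round 1 fires rule 2, rule 3, rule 5, rule 8, rule 9, giving has_feathers(fido), stale(fido), cold(fido), active(fido), open(fido).
Round 2 fires rule 7, rule 10, rule 11, giving swims(fido), visible(fido), closed(fido).
Round 3 fires rule 4, rule 12, giving metal(fido), small(fido).
Round 4 fires rule 1, giving bird(fido).
Derived: small(fido) (round 3), active(fido) (round 1), has_feathers(fido) (round 1). flies(fido) never appears in any round.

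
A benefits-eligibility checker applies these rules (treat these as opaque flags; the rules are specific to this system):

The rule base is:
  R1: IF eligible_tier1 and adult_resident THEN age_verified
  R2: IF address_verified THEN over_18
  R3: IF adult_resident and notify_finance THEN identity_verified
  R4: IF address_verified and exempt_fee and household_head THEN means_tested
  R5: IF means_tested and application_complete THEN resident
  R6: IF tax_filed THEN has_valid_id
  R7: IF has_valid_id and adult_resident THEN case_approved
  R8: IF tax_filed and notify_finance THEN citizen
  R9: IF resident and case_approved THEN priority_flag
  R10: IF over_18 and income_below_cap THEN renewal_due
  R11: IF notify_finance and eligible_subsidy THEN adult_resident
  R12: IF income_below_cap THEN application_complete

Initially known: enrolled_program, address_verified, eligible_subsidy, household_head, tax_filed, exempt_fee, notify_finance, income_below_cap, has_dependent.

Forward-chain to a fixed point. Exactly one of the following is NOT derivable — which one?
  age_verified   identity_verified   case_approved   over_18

Round 1: R2 [IF address_verified THEN over_18]; R4 [IF address_verified and exempt_fee and household_head THEN means_tested]; R6 [IF tax_filed THEN has_valid_id]; R8 [IF tax_filed and notify_finance THEN citizen]; R11 [IF notify_finance and eligible_subsidy THEN adult_resident]; R12 [IF income_below_cap THEN application_complete]. New: over_18, means_tested, has_valid_id, citizen, adult_resident, application_complete.
Round 2: R3 [IF adult_resident and notify_finance THEN identity_verified]; R5 [IF means_tested and application_complete THEN resident]; R7 [IF has_valid_id and adult_resident THEN case_approved]; R10 [IF over_18 and income_below_cap THEN renewal_due]. New: identity_verified, resident, case_approved, renewal_due.
Round 3: R9 [IF resident and case_approved THEN priority_flag]. New: priority_flag.
Derived: identity_verified (round 2), case_approved (round 2), over_18 (round 1). age_verified never appears in any round.

age_verified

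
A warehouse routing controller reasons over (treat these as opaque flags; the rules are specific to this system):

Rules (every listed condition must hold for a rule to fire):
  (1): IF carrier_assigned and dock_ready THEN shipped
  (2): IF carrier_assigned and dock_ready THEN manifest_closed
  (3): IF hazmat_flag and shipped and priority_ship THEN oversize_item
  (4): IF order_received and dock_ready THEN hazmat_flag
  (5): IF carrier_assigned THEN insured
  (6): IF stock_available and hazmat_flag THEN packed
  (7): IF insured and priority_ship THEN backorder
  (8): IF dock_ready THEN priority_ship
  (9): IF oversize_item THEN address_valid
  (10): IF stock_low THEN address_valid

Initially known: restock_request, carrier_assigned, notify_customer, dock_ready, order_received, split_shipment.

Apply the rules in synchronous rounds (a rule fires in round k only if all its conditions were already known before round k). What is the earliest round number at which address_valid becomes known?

Round 1: (1) [IF carrier_assigned and dock_ready THEN shipped]; (2) [IF carrier_assigned and dock_ready THEN manifest_closed]; (4) [IF order_received and dock_ready THEN hazmat_flag]; (5) [IF carrier_assigned THEN insured]; (8) [IF dock_ready THEN priority_ship]. New: shipped, manifest_closed, hazmat_flag, insured, priority_ship.
Round 2: (3) [IF hazmat_flag and shipped and priority_ship THEN oversize_item]; (7) [IF insured and priority_ship THEN backorder]. New: oversize_item, backorder.
Round 3: (9) [IF oversize_item THEN address_valid]. New: address_valid.
address_valid first appears in round 3.

3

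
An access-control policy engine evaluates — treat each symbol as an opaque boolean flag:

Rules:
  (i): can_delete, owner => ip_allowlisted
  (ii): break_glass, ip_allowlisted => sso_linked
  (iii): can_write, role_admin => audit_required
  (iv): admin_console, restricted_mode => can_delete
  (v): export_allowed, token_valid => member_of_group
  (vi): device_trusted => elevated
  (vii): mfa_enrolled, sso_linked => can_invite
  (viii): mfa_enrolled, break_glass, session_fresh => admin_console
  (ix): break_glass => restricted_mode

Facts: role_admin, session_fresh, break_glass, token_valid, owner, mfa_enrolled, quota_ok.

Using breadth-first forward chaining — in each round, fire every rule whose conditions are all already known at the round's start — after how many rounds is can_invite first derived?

5

Round 1 — (viii), (ix), derive admin_console, restricted_mode.
Round 2 — (iv), derive can_delete.
Round 3 — (i), derive ip_allowlisted.
Round 4 — (ii), derive sso_linked.
Round 5 — (vii), derive can_invite.
can_invite first appears in round 5.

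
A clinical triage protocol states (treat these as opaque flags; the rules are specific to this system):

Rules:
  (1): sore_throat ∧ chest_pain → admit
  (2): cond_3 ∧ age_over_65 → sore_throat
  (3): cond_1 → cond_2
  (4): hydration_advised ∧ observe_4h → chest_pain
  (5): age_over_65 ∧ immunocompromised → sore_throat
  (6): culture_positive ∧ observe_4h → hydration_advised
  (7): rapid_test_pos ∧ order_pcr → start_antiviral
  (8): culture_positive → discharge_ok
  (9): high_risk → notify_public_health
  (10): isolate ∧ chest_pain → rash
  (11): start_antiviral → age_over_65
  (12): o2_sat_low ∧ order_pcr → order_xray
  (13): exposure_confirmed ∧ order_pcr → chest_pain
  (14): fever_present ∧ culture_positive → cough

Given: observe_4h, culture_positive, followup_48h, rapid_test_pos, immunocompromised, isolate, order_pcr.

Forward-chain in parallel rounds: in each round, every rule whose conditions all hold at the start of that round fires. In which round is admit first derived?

Round 1: (6) [culture_positive ∧ observe_4h → hydration_advised]; (7) [rapid_test_pos ∧ order_pcr → start_antiviral]; (8) [culture_positive → discharge_ok]. Adds hydration_advised, start_antiviral, discharge_ok.
Round 2: (4) [hydration_advised ∧ observe_4h → chest_pain]; (11) [start_antiviral → age_over_65]. Adds chest_pain, age_over_65.
Round 3: (5) [age_over_65 ∧ immunocompromised → sore_throat]; (10) [isolate ∧ chest_pain → rash]. Adds sore_throat, rash.
Round 4: (1) [sore_throat ∧ chest_pain → admit]. Adds admit.
admit first appears in round 4.

4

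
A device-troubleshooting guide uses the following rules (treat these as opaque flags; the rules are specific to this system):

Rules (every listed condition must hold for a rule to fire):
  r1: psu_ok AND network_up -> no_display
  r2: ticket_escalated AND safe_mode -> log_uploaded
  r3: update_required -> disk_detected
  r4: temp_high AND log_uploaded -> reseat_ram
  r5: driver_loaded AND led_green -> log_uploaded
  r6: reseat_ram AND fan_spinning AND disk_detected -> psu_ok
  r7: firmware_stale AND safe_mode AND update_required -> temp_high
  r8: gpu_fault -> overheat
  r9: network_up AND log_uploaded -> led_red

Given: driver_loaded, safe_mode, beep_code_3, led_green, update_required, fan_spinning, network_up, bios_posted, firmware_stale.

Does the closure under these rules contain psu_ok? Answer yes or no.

Round 1 — r3, r5, r7, derive disk_detected, log_uploaded, temp_high.
Round 2 — r4, r9, derive reseat_ram, led_red.
Round 3 — r6, derive psu_ok.
Round 4 — r1, derive no_display.
psu_ok appears in round 3, so it is derivable.

yes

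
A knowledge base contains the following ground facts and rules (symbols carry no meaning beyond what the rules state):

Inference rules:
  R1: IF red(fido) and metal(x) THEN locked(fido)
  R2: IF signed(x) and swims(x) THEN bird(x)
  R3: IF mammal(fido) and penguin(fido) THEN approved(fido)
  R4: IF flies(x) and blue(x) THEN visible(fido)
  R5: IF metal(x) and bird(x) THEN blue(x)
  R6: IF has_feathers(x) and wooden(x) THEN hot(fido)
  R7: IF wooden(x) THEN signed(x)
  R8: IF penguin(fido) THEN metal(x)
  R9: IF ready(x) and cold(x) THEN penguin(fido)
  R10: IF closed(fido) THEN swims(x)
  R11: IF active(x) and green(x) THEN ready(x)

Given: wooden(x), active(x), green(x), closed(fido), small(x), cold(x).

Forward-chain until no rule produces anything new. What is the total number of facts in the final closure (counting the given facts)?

13

Round 1 fires R7, R10, R11, giving signed(x), swims(x), ready(x).
Round 2 fires R2, R9, giving bird(x), penguin(fido).
Round 3 fires R8, giving metal(x).
Round 4 fires R5, giving blue(x).
Closure: {active(x), bird(x), blue(x), closed(fido), cold(x), green(x), metal(x), penguin(fido), ready(x), signed(x), small(x), swims(x), wooden(x)} — 13 facts.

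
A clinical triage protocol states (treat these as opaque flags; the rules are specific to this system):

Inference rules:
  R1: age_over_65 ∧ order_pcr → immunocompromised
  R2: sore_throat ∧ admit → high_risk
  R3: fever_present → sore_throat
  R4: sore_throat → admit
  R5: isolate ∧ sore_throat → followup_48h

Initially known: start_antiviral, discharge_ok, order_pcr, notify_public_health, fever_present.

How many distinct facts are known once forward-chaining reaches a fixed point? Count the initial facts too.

8

Round 1 fires R3, giving sore_throat.
Round 2 fires R4, giving admit.
Round 3 fires R2, giving high_risk.
Closure: {admit, discharge_ok, fever_present, high_risk, notify_public_health, order_pcr, sore_throat, start_antiviral} — 8 facts.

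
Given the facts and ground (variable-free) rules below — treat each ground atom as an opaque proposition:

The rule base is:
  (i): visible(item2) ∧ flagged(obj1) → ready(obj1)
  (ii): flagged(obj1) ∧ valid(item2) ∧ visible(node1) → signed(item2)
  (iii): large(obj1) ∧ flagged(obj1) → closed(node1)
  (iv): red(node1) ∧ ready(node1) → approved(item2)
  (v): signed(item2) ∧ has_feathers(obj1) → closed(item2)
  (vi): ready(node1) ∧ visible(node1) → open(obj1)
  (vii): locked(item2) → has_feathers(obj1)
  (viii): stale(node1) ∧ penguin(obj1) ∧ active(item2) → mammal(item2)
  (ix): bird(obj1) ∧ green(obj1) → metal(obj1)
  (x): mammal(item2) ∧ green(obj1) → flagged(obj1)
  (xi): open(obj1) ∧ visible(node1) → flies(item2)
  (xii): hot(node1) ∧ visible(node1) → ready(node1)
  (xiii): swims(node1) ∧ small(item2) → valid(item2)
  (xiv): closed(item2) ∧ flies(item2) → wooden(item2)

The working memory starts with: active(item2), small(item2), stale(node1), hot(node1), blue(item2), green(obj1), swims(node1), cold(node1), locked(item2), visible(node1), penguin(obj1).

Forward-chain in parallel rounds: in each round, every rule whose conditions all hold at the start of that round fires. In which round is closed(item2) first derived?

4

[1] (vii) [locked(item2) → has_feathers(obj1)]; (viii) [stale(node1) ∧ penguin(obj1) ∧ active(item2) → mammal(item2)]; (xii) [hot(node1) ∧ visible(node1) → ready(node1)]; (xiii) [swims(node1) ∧ small(item2) → valid(item2)]. ⇒ new: has_feathers(obj1), mammal(item2), ready(node1), valid(item2).
[2] (vi) [ready(node1) ∧ visible(node1) → open(obj1)]; (x) [mammal(item2) ∧ green(obj1) → flagged(obj1)]. ⇒ new: open(obj1), flagged(obj1).
[3] (ii) [flagged(obj1) ∧ valid(item2) ∧ visible(node1) → signed(item2)]; (xi) [open(obj1) ∧ visible(node1) → flies(item2)]. ⇒ new: signed(item2), flies(item2).
[4] (v) [signed(item2) ∧ has_feathers(obj1) → closed(item2)]. ⇒ new: closed(item2).
closed(item2) first appears in round 4.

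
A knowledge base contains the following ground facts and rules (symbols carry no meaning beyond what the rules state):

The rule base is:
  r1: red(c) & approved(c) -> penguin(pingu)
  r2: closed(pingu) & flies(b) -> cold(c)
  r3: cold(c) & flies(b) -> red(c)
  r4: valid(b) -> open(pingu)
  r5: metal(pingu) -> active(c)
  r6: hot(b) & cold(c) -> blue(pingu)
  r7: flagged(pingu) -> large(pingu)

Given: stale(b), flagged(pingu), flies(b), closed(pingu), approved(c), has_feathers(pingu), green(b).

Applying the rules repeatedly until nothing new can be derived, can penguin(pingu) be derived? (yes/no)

yes

Round 1: r2 [closed(pingu) & flies(b) -> cold(c)]; r7 [flagged(pingu) -> large(pingu)]. Adds cold(c), large(pingu).
Round 2: r3 [cold(c) & flies(b) -> red(c)]. Adds red(c).
Round 3: r1 [red(c) & approved(c) -> penguin(pingu)]. Adds penguin(pingu).
penguin(pingu) appears in round 3, so it is derivable.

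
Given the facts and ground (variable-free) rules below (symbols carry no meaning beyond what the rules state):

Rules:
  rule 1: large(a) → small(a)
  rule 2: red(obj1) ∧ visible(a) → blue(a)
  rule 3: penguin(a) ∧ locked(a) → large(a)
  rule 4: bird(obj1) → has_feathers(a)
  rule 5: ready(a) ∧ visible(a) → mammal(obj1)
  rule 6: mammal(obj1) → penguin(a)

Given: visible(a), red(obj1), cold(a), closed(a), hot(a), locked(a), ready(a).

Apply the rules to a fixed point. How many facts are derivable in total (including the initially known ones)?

12

Round 1: rule 2 [red(obj1) ∧ visible(a) → blue(a)]; rule 5 [ready(a) ∧ visible(a) → mammal(obj1)]. Adds blue(a), mammal(obj1).
Round 2: rule 6 [mammal(obj1) → penguin(a)]. Adds penguin(a).
Round 3: rule 3 [penguin(a) ∧ locked(a) → large(a)]. Adds large(a).
Round 4: rule 1 [large(a) → small(a)]. Adds small(a).
Closure: {blue(a), closed(a), cold(a), hot(a), large(a), locked(a), mammal(obj1), penguin(a), ready(a), red(obj1), small(a), visible(a)} — 12 facts.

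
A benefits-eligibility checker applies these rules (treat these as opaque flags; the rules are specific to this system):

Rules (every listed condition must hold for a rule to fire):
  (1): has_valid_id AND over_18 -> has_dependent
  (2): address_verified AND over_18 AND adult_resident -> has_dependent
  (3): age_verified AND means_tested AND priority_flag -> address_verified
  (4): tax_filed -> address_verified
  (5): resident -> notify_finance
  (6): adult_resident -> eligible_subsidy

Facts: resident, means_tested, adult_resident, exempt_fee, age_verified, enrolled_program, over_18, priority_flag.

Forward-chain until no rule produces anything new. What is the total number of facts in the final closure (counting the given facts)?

12

Round 1: (3) [age_verified AND means_tested AND priority_flag -> address_verified]; (5) [resident -> notify_finance]; (6) [adult_resident -> eligible_subsidy]. Adds address_verified, notify_finance, eligible_subsidy.
Round 2: (2) [address_verified AND over_18 AND adult_resident -> has_dependent]. Adds has_dependent.
Closure: {address_verified, adult_resident, age_verified, eligible_subsidy, enrolled_program, exempt_fee, has_dependent, means_tested, notify_finance, over_18, priority_flag, resident} — 12 facts.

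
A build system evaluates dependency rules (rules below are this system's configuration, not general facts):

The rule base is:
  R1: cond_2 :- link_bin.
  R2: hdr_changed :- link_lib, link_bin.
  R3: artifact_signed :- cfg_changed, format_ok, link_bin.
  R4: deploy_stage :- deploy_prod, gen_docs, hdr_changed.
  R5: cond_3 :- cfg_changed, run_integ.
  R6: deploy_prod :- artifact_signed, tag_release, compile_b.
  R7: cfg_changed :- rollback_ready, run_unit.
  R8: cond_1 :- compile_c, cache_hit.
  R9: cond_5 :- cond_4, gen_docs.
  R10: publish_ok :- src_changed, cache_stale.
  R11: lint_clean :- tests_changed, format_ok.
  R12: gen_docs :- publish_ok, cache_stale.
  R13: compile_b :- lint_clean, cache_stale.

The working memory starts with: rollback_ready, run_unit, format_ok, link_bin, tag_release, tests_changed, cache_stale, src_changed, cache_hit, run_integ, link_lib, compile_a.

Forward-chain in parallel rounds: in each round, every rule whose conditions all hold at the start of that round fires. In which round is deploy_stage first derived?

Round 1 — R1, R2, R7, R10, R11, derive cond_2, hdr_changed, cfg_changed, publish_ok, lint_clean.
Round 2 — R3, R5, R12, R13, derive artifact_signed, cond_3, gen_docs, compile_b.
Round 3 — R6, derive deploy_prod.
Round 4 — R4, derive deploy_stage.
deploy_stage first appears in round 4.

4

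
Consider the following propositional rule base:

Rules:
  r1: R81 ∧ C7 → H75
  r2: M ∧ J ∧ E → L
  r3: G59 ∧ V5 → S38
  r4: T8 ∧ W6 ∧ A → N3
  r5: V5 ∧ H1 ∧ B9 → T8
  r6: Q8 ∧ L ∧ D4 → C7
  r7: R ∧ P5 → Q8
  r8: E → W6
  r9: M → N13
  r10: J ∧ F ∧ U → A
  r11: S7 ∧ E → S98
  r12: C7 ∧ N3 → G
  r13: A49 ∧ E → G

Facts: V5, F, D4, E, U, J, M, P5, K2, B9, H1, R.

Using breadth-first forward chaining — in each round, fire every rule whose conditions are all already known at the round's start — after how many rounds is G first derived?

3

Round 1 — r2, r5, r7, r8, r9, r10, derive L, T8, Q8, W6, N13, A.
Round 2 — r4, r6, derive N3, C7.
Round 3 — r12, derive G.
G first appears in round 3.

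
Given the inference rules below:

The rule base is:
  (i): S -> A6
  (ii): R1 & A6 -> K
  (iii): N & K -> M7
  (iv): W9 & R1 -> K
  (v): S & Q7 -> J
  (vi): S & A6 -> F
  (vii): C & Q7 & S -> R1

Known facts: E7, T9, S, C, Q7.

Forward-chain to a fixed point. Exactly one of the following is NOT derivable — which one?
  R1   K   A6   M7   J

Round 1: (i) [S -> A6]; (v) [S & Q7 -> J]; (vii) [C & Q7 & S -> R1]. Adds A6, J, R1.
Round 2: (ii) [R1 & A6 -> K]; (vi) [S & A6 -> F]. Adds K, F.
Derived: J (round 1), R1 (round 1), A6 (round 1), K (round 2). M7 never appears in any round.

M7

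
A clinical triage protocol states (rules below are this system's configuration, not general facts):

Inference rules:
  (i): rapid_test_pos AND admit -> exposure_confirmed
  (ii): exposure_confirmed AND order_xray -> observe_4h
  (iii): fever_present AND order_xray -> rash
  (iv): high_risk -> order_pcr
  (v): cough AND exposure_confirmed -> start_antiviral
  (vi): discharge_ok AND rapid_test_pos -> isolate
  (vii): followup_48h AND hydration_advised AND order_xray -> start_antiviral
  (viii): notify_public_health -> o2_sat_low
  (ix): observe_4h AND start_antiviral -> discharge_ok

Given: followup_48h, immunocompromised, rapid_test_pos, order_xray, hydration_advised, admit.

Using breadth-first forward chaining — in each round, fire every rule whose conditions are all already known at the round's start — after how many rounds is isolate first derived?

Round 1: (i) [rapid_test_pos AND admit -> exposure_confirmed]; (vii) [followup_48h AND hydration_advised AND order_xray -> start_antiviral]. Adds exposure_confirmed, start_antiviral.
Round 2: (ii) [exposure_confirmed AND order_xray -> observe_4h]. Adds observe_4h.
Round 3: (ix) [observe_4h AND start_antiviral -> discharge_ok]. Adds discharge_ok.
Round 4: (vi) [discharge_ok AND rapid_test_pos -> isolate]. Adds isolate.
isolate first appears in round 4.

4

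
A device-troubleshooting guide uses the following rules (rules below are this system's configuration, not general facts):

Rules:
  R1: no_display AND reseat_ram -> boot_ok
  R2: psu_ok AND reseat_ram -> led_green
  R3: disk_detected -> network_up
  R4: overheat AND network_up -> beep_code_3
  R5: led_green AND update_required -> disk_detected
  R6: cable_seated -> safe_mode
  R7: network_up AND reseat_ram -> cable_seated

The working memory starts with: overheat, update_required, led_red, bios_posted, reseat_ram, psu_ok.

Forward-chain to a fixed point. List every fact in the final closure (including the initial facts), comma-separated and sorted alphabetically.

beep_code_3, bios_posted, cable_seated, disk_detected, led_green, led_red, network_up, overheat, psu_ok, reseat_ram, safe_mode, update_required

Round 1 — R2, derive led_green.
Round 2 — R5, derive disk_detected.
Round 3 — R3, derive network_up.
Round 4 — R4, R7, derive beep_code_3, cable_seated.
Round 5 — R6, derive safe_mode.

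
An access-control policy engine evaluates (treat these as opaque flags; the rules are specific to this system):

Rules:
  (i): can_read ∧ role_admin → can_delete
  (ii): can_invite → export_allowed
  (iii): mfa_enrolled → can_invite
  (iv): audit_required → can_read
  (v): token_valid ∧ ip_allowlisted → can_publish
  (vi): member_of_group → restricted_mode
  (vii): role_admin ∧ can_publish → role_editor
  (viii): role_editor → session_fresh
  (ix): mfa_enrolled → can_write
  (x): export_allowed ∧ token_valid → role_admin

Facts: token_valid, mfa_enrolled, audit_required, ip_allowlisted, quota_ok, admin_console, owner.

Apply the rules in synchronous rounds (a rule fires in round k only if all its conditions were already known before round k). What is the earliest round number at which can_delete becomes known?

Round 1 — (iii), (iv), (v), (ix), derive can_invite, can_read, can_publish, can_write.
Round 2 — (ii), derive export_allowed.
Round 3 — (x), derive role_admin.
Round 4 — (i), (vii), derive can_delete, role_editor.
can_delete first appears in round 4.

4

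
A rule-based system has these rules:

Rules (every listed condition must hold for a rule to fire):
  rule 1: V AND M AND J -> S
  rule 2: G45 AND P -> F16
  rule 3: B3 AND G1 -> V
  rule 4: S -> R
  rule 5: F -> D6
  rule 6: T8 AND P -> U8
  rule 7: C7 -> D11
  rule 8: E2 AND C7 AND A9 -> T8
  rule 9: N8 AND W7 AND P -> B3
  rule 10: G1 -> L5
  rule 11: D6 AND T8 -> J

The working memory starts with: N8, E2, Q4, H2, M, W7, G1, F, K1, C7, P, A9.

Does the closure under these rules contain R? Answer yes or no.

Round 1: rule 5 [F -> D6]; rule 7 [C7 -> D11]; rule 8 [E2 AND C7 AND A9 -> T8]; rule 9 [N8 AND W7 AND P -> B3]; rule 10 [G1 -> L5]. New: D6, D11, T8, B3, L5.
Round 2: rule 3 [B3 AND G1 -> V]; rule 6 [T8 AND P -> U8]; rule 11 [D6 AND T8 -> J]. New: V, U8, J.
Round 3: rule 1 [V AND M AND J -> S]. New: S.
Round 4: rule 4 [S -> R]. New: R.
R appears in round 4, so it is derivable.

yes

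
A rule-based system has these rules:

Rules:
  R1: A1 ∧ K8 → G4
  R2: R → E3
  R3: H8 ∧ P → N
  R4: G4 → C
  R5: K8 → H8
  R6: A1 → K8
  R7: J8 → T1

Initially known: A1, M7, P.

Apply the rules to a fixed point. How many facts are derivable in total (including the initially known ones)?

8

[1] R6 [A1 → K8]. ⇒ new: K8.
[2] R1 [A1 ∧ K8 → G4]; R5 [K8 → H8]. ⇒ new: G4, H8.
[3] R3 [H8 ∧ P → N]; R4 [G4 → C]. ⇒ new: N, C.
Closure: {A1, C, G4, H8, K8, M7, N, P} — 8 facts.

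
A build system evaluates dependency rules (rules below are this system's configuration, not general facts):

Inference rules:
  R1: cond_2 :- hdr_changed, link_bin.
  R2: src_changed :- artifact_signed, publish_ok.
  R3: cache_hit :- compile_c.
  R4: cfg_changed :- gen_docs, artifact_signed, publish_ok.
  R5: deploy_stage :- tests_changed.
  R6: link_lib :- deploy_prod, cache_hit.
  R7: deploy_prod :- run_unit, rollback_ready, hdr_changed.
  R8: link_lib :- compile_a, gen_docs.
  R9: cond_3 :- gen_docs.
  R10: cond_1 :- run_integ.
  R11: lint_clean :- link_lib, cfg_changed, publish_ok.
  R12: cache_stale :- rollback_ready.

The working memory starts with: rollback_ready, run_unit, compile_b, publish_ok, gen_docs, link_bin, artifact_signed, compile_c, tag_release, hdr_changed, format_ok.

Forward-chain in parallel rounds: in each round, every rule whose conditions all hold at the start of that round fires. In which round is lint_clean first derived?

3

Round 1: R1 [cond_2 :- hdr_changed, link_bin.]; R2 [src_changed :- artifact_signed, publish_ok.]; R3 [cache_hit :- compile_c.]; R4 [cfg_changed :- gen_docs, artifact_signed, publish_ok.]; R7 [deploy_prod :- run_unit, rollback_ready, hdr_changed.]; R9 [cond_3 :- gen_docs.]; R12 [cache_stale :- rollback_ready.]. Adds cond_2, src_changed, cache_hit, cfg_changed, deploy_prod, cond_3, cache_stale.
Round 2: R6 [link_lib :- deploy_prod, cache_hit.]. Adds link_lib.
Round 3: R11 [lint_clean :- link_lib, cfg_changed, publish_ok.]. Adds lint_clean.
lint_clean first appears in round 3.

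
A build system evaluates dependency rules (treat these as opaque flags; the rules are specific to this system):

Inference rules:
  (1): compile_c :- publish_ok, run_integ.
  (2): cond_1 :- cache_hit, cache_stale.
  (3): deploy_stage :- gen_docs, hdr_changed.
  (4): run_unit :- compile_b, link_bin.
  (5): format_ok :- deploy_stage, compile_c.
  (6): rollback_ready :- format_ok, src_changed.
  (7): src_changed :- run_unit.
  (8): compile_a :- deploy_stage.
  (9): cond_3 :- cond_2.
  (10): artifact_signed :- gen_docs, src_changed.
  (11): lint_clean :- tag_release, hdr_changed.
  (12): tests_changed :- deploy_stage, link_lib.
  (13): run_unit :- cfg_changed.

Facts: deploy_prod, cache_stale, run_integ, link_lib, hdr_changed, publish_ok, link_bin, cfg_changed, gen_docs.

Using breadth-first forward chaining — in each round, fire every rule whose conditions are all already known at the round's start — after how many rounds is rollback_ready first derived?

[1] (1) [compile_c :- publish_ok, run_integ.]; (3) [deploy_stage :- gen_docs, hdr_changed.]; (13) [run_unit :- cfg_changed.]. ⇒ new: compile_c, deploy_stage, run_unit.
[2] (5) [format_ok :- deploy_stage, compile_c.]; (7) [src_changed :- run_unit.]; (8) [compile_a :- deploy_stage.]; (12) [tests_changed :- deploy_stage, link_lib.]. ⇒ new: format_ok, src_changed, compile_a, tests_changed.
[3] (6) [rollback_ready :- format_ok, src_changed.]; (10) [artifact_signed :- gen_docs, src_changed.]. ⇒ new: rollback_ready, artifact_signed.
rollback_ready first appears in round 3.

3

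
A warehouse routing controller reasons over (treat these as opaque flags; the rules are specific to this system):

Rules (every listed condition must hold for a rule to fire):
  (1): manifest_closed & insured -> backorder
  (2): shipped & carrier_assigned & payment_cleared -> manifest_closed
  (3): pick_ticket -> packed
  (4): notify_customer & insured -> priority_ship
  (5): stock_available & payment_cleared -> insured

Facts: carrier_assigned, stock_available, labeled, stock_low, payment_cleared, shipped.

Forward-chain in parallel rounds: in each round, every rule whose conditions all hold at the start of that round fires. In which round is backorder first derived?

2

Round 1: (2) [shipped & carrier_assigned & payment_cleared -> manifest_closed]; (5) [stock_available & payment_cleared -> insured]. Adds manifest_closed, insured.
Round 2: (1) [manifest_closed & insured -> backorder]. Adds backorder.
backorder first appears in round 2.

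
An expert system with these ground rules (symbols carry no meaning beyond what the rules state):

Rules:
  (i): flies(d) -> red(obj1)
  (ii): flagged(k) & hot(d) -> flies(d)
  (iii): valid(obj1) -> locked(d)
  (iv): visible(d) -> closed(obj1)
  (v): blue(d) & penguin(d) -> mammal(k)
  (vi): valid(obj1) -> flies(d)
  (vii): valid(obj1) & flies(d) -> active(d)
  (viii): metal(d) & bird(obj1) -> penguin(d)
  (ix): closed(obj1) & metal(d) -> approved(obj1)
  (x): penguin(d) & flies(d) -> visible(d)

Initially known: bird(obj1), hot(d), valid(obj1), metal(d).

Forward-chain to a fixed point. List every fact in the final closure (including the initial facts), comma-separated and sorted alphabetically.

Round 1 fires (iii), (vi), (viii), giving locked(d), flies(d), penguin(d).
Round 2 fires (i), (vii), (x), giving red(obj1), active(d), visible(d).
Round 3 fires (iv), giving closed(obj1).
Round 4 fires (ix), giving approved(obj1).

active(d), approved(obj1), bird(obj1), closed(obj1), flies(d), hot(d), locked(d), metal(d), penguin(d), red(obj1), valid(obj1), visible(d)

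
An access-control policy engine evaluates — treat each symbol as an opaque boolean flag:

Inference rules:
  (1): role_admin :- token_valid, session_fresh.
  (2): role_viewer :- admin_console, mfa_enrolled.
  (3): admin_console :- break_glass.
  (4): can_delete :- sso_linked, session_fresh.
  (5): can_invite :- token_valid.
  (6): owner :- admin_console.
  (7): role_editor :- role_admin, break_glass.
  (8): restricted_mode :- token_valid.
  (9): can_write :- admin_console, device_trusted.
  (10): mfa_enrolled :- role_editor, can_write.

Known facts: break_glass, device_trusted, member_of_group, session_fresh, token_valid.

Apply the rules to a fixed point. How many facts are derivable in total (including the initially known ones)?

14

Round 1: (1) [role_admin :- token_valid, session_fresh.]; (3) [admin_console :- break_glass.]; (5) [can_invite :- token_valid.]; (8) [restricted_mode :- token_valid.]. Adds role_admin, admin_console, can_invite, restricted_mode.
Round 2: (6) [owner :- admin_console.]; (7) [role_editor :- role_admin, break_glass.]; (9) [can_write :- admin_console, device_trusted.]. Adds owner, role_editor, can_write.
Round 3: (10) [mfa_enrolled :- role_editor, can_write.]. Adds mfa_enrolled.
Round 4: (2) [role_viewer :- admin_console, mfa_enrolled.]. Adds role_viewer.
Closure: {admin_console, break_glass, can_invite, can_write, device_trusted, member_of_group, mfa_enrolled, owner, restricted_mode, role_admin, role_editor, role_viewer, session_fresh, token_valid} — 14 facts.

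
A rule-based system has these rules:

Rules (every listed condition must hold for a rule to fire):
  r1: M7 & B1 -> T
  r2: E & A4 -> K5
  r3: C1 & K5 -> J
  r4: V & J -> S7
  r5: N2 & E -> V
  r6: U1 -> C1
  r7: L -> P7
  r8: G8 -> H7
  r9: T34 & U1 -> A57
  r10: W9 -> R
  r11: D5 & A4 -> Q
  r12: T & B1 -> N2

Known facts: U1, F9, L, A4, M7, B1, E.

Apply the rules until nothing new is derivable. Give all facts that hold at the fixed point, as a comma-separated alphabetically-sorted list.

Round 1: r1 [M7 & B1 -> T]; r2 [E & A4 -> K5]; r6 [U1 -> C1]; r7 [L -> P7]. Adds T, K5, C1, P7.
Round 2: r3 [C1 & K5 -> J]; r12 [T & B1 -> N2]. Adds J, N2.
Round 3: r5 [N2 & E -> V]. Adds V.
Round 4: r4 [V & J -> S7]. Adds S7.

A4, B1, C1, E, F9, J, K5, L, M7, N2, P7, S7, T, U1, V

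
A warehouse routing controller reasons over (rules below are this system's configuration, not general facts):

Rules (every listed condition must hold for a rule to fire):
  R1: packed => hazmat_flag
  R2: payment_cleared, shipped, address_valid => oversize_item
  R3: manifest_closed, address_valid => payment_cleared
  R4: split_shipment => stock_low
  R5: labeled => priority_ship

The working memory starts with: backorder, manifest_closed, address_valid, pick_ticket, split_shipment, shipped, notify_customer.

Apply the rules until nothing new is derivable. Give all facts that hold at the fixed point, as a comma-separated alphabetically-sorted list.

address_valid, backorder, manifest_closed, notify_customer, oversize_item, payment_cleared, pick_ticket, shipped, split_shipment, stock_low

Round 1 — R3, R4, derive payment_cleared, stock_low.
Round 2 — R2, derive oversize_item.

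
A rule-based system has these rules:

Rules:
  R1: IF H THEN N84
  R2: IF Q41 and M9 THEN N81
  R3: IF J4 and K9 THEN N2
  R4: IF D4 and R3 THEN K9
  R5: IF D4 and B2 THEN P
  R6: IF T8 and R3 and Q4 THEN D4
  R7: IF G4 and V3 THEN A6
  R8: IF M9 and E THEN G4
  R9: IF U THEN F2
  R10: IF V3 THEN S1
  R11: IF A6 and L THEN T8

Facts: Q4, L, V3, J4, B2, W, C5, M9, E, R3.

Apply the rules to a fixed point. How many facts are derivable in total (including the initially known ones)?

18

Round 1 — R8, R10, derive G4, S1.
Round 2 — R7, derive A6.
Round 3 — R11, derive T8.
Round 4 — R6, derive D4.
Round 5 — R4, R5, derive K9, P.
Round 6 — R3, derive N2.
Closure: {A6, B2, C5, D4, E, G4, J4, K9, L, M9, N2, P, Q4, R3, S1, T8, V3, W} — 18 facts.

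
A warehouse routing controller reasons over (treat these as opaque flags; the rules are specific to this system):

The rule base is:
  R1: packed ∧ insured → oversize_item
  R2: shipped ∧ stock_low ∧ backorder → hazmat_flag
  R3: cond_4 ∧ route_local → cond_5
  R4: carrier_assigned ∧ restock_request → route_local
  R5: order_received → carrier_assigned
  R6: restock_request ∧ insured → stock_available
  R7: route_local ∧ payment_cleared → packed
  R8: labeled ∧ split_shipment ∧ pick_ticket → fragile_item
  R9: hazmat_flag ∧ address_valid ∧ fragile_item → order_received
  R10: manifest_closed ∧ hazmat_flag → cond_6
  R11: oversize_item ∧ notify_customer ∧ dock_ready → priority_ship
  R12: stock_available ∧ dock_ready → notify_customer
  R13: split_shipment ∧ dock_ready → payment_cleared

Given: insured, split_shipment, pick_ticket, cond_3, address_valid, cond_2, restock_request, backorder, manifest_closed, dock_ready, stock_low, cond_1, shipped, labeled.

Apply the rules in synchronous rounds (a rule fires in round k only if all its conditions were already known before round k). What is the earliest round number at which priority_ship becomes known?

Round 1: R2 [shipped ∧ stock_low ∧ backorder → hazmat_flag]; R6 [restock_request ∧ insured → stock_available]; R8 [labeled ∧ split_shipment ∧ pick_ticket → fragile_item]; R13 [split_shipment ∧ dock_ready → payment_cleared]. New: hazmat_flag, stock_available, fragile_item, payment_cleared.
Round 2: R9 [hazmat_flag ∧ address_valid ∧ fragile_item → order_received]; R10 [manifest_closed ∧ hazmat_flag → cond_6]; R12 [stock_available ∧ dock_ready → notify_customer]. New: order_received, cond_6, notify_customer.
Round 3: R5 [order_received → carrier_assigned]. New: carrier_assigned.
Round 4: R4 [carrier_assigned ∧ restock_request → route_local]. New: route_local.
Round 5: R7 [route_local ∧ payment_cleared → packed]. New: packed.
Round 6: R1 [packed ∧ insured → oversize_item]. New: oversize_item.
Round 7: R11 [oversize_item ∧ notify_customer ∧ dock_ready → priority_ship]. New: priority_ship.
priority_ship first appears in round 7.

7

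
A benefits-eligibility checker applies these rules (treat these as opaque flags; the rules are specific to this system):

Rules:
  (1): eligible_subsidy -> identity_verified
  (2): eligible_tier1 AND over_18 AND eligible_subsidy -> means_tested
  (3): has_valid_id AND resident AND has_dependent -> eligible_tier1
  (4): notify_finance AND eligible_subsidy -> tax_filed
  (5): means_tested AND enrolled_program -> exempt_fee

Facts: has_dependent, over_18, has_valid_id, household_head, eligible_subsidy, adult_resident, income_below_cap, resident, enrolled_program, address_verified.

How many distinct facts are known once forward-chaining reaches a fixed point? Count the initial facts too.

14

Round 1: (1) [eligible_subsidy -> identity_verified]; (3) [has_valid_id AND resident AND has_dependent -> eligible_tier1]. Adds identity_verified, eligible_tier1.
Round 2: (2) [eligible_tier1 AND over_18 AND eligible_subsidy -> means_tested]. Adds means_tested.
Round 3: (5) [means_tested AND enrolled_program -> exempt_fee]. Adds exempt_fee.
Closure: {address_verified, adult_resident, eligible_subsidy, eligible_tier1, enrolled_program, exempt_fee, has_dependent, has_valid_id, household_head, identity_verified, income_below_cap, means_tested, over_18, resident} — 14 facts.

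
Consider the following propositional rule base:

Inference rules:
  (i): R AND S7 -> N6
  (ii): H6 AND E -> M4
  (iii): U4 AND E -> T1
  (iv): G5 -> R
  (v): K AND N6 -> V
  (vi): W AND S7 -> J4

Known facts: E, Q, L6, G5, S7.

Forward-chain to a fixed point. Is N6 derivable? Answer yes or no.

Round 1 — (iv), derive R.
Round 2 — (i), derive N6.
N6 appears in round 2, so it is derivable.

yes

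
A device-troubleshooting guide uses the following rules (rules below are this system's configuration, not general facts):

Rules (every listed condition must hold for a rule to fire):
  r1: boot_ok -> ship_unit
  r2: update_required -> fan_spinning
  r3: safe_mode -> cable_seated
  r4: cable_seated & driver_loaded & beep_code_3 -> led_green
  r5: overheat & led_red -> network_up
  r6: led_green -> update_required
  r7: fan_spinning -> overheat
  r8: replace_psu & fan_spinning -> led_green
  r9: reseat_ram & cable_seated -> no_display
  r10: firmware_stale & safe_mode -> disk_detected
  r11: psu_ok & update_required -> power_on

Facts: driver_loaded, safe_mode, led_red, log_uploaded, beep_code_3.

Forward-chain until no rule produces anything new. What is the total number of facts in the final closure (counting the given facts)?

11

Round 1 — r3, derive cable_seated.
Round 2 — r4, derive led_green.
Round 3 — r6, derive update_required.
Round 4 — r2, derive fan_spinning.
Round 5 — r7, derive overheat.
Round 6 — r5, derive network_up.
Closure: {beep_code_3, cable_seated, driver_loaded, fan_spinning, led_green, led_red, log_uploaded, network_up, overheat, safe_mode, update_required} — 11 facts.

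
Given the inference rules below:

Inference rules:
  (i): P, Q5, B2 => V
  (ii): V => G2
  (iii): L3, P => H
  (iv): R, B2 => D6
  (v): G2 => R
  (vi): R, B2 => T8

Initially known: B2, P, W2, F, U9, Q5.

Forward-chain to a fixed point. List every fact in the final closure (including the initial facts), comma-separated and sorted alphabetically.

B2, D6, F, G2, P, Q5, R, T8, U9, V, W2

[1] (i) [P, Q5, B2 => V]. ⇒ new: V.
[2] (ii) [V => G2]. ⇒ new: G2.
[3] (v) [G2 => R]. ⇒ new: R.
[4] (iv) [R, B2 => D6]; (vi) [R, B2 => T8]. ⇒ new: D6, T8.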